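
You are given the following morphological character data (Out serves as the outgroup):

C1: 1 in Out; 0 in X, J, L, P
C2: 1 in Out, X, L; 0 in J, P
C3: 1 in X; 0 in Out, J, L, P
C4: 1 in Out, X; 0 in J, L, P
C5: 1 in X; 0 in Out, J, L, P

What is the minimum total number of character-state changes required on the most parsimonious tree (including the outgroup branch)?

Character polarity is set by the outgroup: the derived state is whichever differs from the outgroup's state, so for C1, C2, C4 the derived state is '0', and for the remaining characters it is '1'.
All ingroup taxa share the derived state '0' for C1; it defines the ingroup but does not resolve relationships within it.
Only J and P show the derived state '0' for C2, supporting them as a clade.
C3: derived state '1' in X only — an autapomorphy, so it tells us nothing about relationships among taxa.
C4: derived state '0' in J, L, and P only — synapomorphy for {J, L, P}.
C5 (derived state '1') is unique to X (autapomorphy; uninformative for grouping).
Most parsimonious ingroup topology: (X,((J,P),L)).
Changes per character on this tree: C1: 1; C2: 1; C3: 1; C4: 1; C5: 1.
Total = 5.

5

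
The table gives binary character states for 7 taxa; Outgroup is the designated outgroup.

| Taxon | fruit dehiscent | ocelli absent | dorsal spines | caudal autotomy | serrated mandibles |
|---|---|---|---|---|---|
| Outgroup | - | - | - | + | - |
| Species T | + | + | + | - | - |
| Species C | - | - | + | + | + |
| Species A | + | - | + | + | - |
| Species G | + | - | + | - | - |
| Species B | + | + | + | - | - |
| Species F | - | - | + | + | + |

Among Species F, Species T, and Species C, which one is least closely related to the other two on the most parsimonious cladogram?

Character polarity is set by the outgroup: the derived state is whichever differs from the outgroup's state, so for caudal autotomy the derived state is '-', and for the remaining characters it is '+'.
fruit dehiscent (derived state '+') is shared by Species A, Species B, Species G, and Species T — a synapomorphy uniting that clade.
ocelli absent: derived state '+' in Species B and Species T only — synapomorphy for {Species B, Species T}.
dorsal spines (derived state '+') is shared by all ingroup taxa — unites the whole ingroup.
caudal autotomy: derived state '-' in Species B, Species G, and Species T only — synapomorphy for {Species B, Species G, Species T}.
Only Species C and Species F show the derived state '+' for serrated mandibles, supporting them as a clade.
Most parsimonious ingroup topology: ((((Species T,Species B),Species G),Species A),(Species C,Species F)).
Species F and Species C share a more recent common ancestor with each other than either does with Species T, so Species T is the least closely related of the three.

Species T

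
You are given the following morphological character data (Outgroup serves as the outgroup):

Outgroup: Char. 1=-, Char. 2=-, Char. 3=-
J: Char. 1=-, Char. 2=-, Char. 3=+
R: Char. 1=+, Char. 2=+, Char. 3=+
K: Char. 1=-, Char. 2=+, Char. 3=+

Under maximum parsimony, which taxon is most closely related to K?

The outgroup has state '-' for every character, so '+' is the derived state throughout.
Char. 1: derived state '+' in R only — an autapomorphy, so it tells us nothing about relationships among taxa.
Char. 2 (derived state '+') is shared by K and R — a synapomorphy uniting that clade.
Char. 3 (derived state '+') is shared by all ingroup taxa — unites the whole ingroup.
Most parsimonious ingroup topology: (J,(R,K)).
K and R form a cherry on this tree, so they are sister taxa.

R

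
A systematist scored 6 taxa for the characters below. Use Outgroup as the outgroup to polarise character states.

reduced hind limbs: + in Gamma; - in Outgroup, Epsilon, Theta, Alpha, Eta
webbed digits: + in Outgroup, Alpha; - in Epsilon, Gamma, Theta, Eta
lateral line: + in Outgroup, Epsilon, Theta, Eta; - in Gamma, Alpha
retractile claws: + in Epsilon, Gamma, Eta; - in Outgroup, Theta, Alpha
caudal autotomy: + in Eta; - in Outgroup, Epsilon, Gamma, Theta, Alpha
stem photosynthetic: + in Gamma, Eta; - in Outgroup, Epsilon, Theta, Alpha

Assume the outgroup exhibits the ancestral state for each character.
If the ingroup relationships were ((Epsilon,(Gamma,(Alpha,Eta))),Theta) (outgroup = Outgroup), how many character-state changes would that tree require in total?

Map each character onto ((Epsilon,(Gamma,(Alpha,Eta))),Theta) (rooted by Outgroup) and count the minimum state changes it requires (Fitch parsimony):
reduced hind limbs: 1; webbed digits: 2; lateral line: 2; retractile claws: 2; caudal autotomy: 1; stem photosynthetic: 2.
Total tree length = 10.

10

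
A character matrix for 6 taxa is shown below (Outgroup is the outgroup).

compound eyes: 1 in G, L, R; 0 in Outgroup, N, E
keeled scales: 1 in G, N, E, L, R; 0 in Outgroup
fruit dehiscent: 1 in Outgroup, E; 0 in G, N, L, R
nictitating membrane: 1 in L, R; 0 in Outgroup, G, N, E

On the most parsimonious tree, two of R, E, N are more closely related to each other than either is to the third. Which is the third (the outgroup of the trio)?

Character polarity is set by the outgroup: the derived state is whichever differs from the outgroup's state, so for fruit dehiscent the derived state is '0', and for the remaining characters it is '1'.
compound eyes (derived state '1') is shared by G, L, and R — a synapomorphy uniting that clade.
keeled scales (derived state '1') is shared by all ingroup taxa — unites the whole ingroup.
fruit dehiscent (derived state '0') is shared by G, L, N, and R — a synapomorphy uniting that clade.
nictitating membrane (derived state '1') is shared by L and R — a synapomorphy uniting that clade.
Most parsimonious ingroup topology: (((G,(L,R)),N),E).
R and N share a more recent common ancestor with each other than either does with E, so E is the least closely related of the three.

E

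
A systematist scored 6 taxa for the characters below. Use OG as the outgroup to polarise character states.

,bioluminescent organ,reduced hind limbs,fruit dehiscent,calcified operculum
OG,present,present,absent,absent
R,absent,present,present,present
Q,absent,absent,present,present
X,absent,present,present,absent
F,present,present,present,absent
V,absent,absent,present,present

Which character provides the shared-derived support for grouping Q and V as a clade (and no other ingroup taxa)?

Character polarity is set by the outgroup: the derived state is whichever differs from the outgroup's state, so for bioluminescent organ, reduced hind limbs the derived state is 'absent', and for the remaining characters it is 'present'.
Only Q, R, V, and X show the derived state 'absent' for bioluminescent organ, supporting them as a clade.
Only Q and V show the derived state 'absent' for reduced hind limbs, supporting them as a clade.
All ingroup taxa share the derived state 'present' for fruit dehiscent; it defines the ingroup but does not resolve relationships within it.
calcified operculum: derived state 'present' in Q, R, and V only — synapomorphy for {Q, R, V}.
Most parsimonious ingroup topology: (((R,(Q,V)),X),F).
The clade {Q, V} is supported by reduced hind limbs: its derived state 'absent' occurs in exactly those taxa and in no other taxon (including the outgroup).

reduced hind limbs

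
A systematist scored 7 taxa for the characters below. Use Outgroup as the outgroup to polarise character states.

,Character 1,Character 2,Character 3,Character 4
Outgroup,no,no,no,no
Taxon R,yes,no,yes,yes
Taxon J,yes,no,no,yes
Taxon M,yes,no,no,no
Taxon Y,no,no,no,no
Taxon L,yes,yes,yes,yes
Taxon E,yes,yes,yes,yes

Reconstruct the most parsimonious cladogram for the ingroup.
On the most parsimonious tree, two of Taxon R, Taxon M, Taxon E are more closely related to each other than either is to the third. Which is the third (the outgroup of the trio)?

Taxon M

The outgroup has state 'no' for every character, so 'yes' is the derived state throughout.
Character 1 (derived state 'yes') is shared by Taxon E, Taxon J, Taxon L, Taxon M, and Taxon R — a synapomorphy uniting that clade.
Only Taxon E and Taxon L show the derived state 'yes' for Character 2, supporting them as a clade.
Only Taxon E, Taxon L, and Taxon R show the derived state 'yes' for Character 3, supporting them as a clade.
Only Taxon E, Taxon J, Taxon L, and Taxon R show the derived state 'yes' for Character 4, supporting them as a clade.
Most parsimonious ingroup topology: ((((Taxon R,(Taxon L,Taxon E)),Taxon J),Taxon M),Taxon Y).
Taxon E and Taxon R share a more recent common ancestor with each other than either does with Taxon M, so Taxon M is the least closely related of the three.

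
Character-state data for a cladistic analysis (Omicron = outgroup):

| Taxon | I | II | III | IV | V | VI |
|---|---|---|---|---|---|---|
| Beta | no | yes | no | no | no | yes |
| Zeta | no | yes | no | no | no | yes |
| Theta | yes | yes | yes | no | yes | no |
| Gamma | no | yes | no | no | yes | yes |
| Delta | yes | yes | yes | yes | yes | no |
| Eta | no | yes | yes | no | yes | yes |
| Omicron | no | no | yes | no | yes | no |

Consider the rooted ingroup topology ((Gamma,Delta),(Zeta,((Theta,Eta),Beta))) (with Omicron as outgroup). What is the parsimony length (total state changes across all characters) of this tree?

12

Map each character onto ((Gamma,Delta),(Zeta,((Theta,Eta),Beta))) (rooted by Omicron) and count the minimum state changes it requires (Fitch parsimony):
I: 2; II: 1; III: 3; IV: 1; V: 2; VI: 3.
Total tree length = 12.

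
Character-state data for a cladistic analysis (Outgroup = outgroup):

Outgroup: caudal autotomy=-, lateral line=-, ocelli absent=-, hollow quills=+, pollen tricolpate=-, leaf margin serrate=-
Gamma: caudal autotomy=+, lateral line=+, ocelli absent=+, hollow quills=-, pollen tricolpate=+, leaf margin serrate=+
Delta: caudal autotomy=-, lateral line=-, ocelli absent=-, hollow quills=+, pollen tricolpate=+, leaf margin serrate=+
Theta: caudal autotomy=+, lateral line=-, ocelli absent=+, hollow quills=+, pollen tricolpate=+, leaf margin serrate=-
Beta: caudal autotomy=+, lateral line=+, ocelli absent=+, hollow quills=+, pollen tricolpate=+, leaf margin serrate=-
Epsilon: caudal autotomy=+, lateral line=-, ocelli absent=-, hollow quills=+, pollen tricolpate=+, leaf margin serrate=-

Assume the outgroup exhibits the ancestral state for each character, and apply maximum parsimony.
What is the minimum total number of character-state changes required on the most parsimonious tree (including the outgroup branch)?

Character polarity is set by the outgroup: the derived state is whichever differs from the outgroup's state, so for hollow quills the derived state is '-', and for the remaining characters it is '+'.
caudal autotomy: derived state '+' in Beta, Epsilon, Gamma, and Theta only — synapomorphy for {Beta, Epsilon, Gamma, Theta}.
lateral line: derived state '+' in Beta and Gamma only — synapomorphy for {Beta, Gamma}.
Only Beta, Gamma, and Theta show the derived state '+' for ocelli absent, supporting them as a clade.
hollow quills (derived state '-') is unique to Gamma (autapomorphy; uninformative for grouping).
All ingroup taxa share the derived state '+' for pollen tricolpate; it defines the ingroup but does not resolve relationships within it.
leaf margin serrate (state '+') occurs in Delta and Gamma but conflicts with the nesting implied by the other characters — most parsimoniously interpreted as homoplasy.
Most parsimonious ingroup topology: ((((Gamma,Beta),Theta),Epsilon),Delta).
Changes per character on this tree: caudal autotomy: 1; lateral line: 1; ocelli absent: 1; hollow quills: 1; pollen tricolpate: 1; leaf margin serrate: 2.
Total = 7.

7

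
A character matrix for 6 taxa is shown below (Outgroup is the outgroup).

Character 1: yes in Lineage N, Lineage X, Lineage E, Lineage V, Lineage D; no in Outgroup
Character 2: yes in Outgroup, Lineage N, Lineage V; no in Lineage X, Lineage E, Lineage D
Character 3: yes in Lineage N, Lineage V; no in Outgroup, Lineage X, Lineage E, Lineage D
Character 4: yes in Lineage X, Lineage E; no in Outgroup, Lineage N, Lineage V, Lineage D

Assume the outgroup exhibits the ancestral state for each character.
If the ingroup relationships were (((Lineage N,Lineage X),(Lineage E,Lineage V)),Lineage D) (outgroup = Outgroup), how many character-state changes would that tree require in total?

Map each character onto (((Lineage N,Lineage X),(Lineage E,Lineage V)),Lineage D) (rooted by Outgroup) and count the minimum state changes it requires (Fitch parsimony):
Character 1: 1; Character 2: 3; Character 3: 2; Character 4: 2.
Total tree length = 8.

8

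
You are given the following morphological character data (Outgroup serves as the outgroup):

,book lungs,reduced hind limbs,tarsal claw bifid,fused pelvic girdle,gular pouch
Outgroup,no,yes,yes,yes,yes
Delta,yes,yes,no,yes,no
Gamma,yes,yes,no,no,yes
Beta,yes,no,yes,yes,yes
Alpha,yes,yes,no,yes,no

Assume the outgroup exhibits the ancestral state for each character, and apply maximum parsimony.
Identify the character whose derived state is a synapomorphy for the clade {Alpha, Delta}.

Character polarity is set by the outgroup: the derived state is whichever differs from the outgroup's state, so for reduced hind limbs, tarsal claw bifid, fused pelvic girdle, gular pouch the derived state is 'no', and for the remaining characters it is 'yes'.
book lungs (derived state 'yes') is shared by all ingroup taxa — unites the whole ingroup.
reduced hind limbs: derived state 'no' in Beta only — an autapomorphy, so it tells us nothing about relationships among taxa.
tarsal claw bifid (derived state 'no') is shared by Alpha, Delta, and Gamma — a synapomorphy uniting that clade.
fused pelvic girdle (derived state 'no') is unique to Gamma (autapomorphy; uninformative for grouping).
gular pouch: derived state 'no' in Alpha and Delta only — synapomorphy for {Alpha, Delta}.
Most parsimonious ingroup topology: (((Delta,Alpha),Gamma),Beta).
The clade {Alpha, Delta} is supported by gular pouch: its derived state 'no' occurs in exactly those taxa and in no other taxon (including the outgroup).

gular pouch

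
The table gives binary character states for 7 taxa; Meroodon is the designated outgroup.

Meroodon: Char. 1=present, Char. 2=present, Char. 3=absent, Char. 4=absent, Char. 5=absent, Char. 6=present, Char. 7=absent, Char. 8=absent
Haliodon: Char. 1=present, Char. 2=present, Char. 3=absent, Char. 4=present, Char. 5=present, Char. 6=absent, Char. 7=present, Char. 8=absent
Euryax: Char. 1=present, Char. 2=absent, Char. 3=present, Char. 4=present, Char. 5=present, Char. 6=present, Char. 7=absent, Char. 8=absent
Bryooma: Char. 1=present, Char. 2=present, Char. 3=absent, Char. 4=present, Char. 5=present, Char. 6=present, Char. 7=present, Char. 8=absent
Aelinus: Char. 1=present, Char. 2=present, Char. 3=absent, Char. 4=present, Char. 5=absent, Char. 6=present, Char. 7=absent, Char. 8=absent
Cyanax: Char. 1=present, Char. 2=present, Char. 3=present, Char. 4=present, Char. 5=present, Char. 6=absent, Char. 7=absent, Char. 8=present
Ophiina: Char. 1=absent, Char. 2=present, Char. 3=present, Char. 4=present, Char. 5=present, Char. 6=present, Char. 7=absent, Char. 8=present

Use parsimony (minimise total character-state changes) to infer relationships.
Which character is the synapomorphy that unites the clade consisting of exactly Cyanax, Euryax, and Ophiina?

Character polarity is set by the outgroup: the derived state is whichever differs from the outgroup's state, so for Char. 1, Char. 2, Char. 6 the derived state is 'absent', and for the remaining characters it is 'present'.
Char. 1: derived state 'absent' in Ophiina only — an autapomorphy, so it tells us nothing about relationships among taxa.
Char. 2: derived state 'absent' in Euryax only — an autapomorphy, so it tells us nothing about relationships among taxa.
Char. 3 (derived state 'present') is shared by Cyanax, Euryax, and Ophiina — a synapomorphy uniting that clade.
All ingroup taxa share the derived state 'present' for Char. 4; it defines the ingroup but does not resolve relationships within it.
Only Bryooma, Cyanax, Euryax, Haliodon, and Ophiina show the derived state 'present' for Char. 5, supporting them as a clade.
Char. 6 groups Cyanax and Haliodon, which is incompatible with the clades supported by the remaining characters; treating it as convergent (homoplasy) costs fewer steps than any alternative tree.
Char. 7 (derived state 'present') is shared by Bryooma and Haliodon — a synapomorphy uniting that clade.
Only Cyanax and Ophiina show the derived state 'present' for Char. 8, supporting them as a clade.
Most parsimonious ingroup topology: (((Haliodon,Bryooma),(Euryax,(Cyanax,Ophiina))),Aelinus).
The clade {Cyanax, Euryax, Ophiina} is supported by Char. 3: its derived state 'present' occurs in exactly those taxa and in no other taxon (including the outgroup).

Char. 3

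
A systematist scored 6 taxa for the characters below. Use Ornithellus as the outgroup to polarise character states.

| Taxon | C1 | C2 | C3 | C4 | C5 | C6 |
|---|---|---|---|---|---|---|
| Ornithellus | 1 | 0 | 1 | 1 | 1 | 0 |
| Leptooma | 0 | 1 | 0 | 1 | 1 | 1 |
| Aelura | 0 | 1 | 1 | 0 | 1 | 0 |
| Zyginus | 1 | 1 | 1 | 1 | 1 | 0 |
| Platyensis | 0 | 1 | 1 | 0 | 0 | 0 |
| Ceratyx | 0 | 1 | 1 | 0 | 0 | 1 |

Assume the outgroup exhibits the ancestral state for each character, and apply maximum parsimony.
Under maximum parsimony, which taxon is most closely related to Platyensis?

Ceratyx

Character polarity is set by the outgroup: the derived state is whichever differs from the outgroup's state, so for C1, C3, C4, C5 the derived state is '0', and for the remaining characters it is '1'.
Only Aelura, Ceratyx, Leptooma, and Platyensis show the derived state '0' for C1, supporting them as a clade.
C2 (derived state '1') is shared by all ingroup taxa — unites the whole ingroup.
C3 (derived state '0') is unique to Leptooma (autapomorphy; uninformative for grouping).
C4: derived state '0' in Aelura, Ceratyx, and Platyensis only — synapomorphy for {Aelura, Ceratyx, Platyensis}.
Only Ceratyx and Platyensis show the derived state '0' for C5, supporting them as a clade.
C6 groups Ceratyx and Leptooma, which is incompatible with the clades supported by the remaining characters; treating it as convergent (homoplasy) costs fewer steps than any alternative tree.
Most parsimonious ingroup topology: ((Leptooma,(Aelura,(Platyensis,Ceratyx))),Zyginus).
Platyensis and Ceratyx form a cherry on this tree, so they are sister taxa.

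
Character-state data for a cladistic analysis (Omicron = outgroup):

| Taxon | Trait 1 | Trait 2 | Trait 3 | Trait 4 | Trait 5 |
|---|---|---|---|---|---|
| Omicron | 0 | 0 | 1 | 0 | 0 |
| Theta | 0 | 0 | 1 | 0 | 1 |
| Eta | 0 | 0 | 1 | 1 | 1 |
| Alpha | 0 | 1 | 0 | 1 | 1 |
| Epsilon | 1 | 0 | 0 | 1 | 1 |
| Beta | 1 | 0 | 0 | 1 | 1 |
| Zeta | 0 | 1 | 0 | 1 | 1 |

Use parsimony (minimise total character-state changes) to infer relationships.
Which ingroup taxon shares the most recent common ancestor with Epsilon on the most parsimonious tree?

Beta

Character polarity is set by the outgroup: the derived state is whichever differs from the outgroup's state, so for Trait 3 the derived state is '0', and for the remaining characters it is '1'.
Only Beta and Epsilon show the derived state '1' for Trait 1, supporting them as a clade.
Trait 2 (derived state '1') is shared by Alpha and Zeta — a synapomorphy uniting that clade.
Trait 3 (derived state '0') is shared by Alpha, Beta, Epsilon, and Zeta — a synapomorphy uniting that clade.
Trait 4: derived state '1' in Alpha, Beta, Epsilon, Eta, and Zeta only — synapomorphy for {Alpha, Beta, Epsilon, Eta, Zeta}.
Trait 5 (derived state '1') is shared by all ingroup taxa — unites the whole ingroup.
Most parsimonious ingroup topology: (Theta,(Eta,((Alpha,Zeta),(Epsilon,Beta)))).
Epsilon and Beta form a cherry on this tree, so they are sister taxa.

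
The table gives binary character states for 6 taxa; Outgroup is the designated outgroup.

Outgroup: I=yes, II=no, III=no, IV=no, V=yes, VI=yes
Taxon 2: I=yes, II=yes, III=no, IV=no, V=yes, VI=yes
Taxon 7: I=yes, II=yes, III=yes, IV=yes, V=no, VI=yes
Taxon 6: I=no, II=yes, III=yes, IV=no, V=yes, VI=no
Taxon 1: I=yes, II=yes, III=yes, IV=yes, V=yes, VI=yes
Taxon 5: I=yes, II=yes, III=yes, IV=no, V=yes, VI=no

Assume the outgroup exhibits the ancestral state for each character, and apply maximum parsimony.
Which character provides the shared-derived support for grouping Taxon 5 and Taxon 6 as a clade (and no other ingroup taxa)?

VI

Character polarity is set by the outgroup: the derived state is whichever differs from the outgroup's state, so for I, V, VI the derived state is 'no', and for the remaining characters it is 'yes'.
I: derived state 'no' in Taxon 6 only — an autapomorphy, so it tells us nothing about relationships among taxa.
All ingroup taxa share the derived state 'yes' for II; it defines the ingroup but does not resolve relationships within it.
Only Taxon 1, Taxon 5, Taxon 6, and Taxon 7 show the derived state 'yes' for III, supporting them as a clade.
IV (derived state 'yes') is shared by Taxon 1 and Taxon 7 — a synapomorphy uniting that clade.
V (derived state 'no') is unique to Taxon 7 (autapomorphy; uninformative for grouping).
Only Taxon 5 and Taxon 6 show the derived state 'no' for VI, supporting them as a clade.
Most parsimonious ingroup topology: (Taxon 2,((Taxon 7,Taxon 1),(Taxon 6,Taxon 5))).
The clade {Taxon 5, Taxon 6} is supported by VI: its derived state 'no' occurs in exactly those taxa and in no other taxon (including the outgroup).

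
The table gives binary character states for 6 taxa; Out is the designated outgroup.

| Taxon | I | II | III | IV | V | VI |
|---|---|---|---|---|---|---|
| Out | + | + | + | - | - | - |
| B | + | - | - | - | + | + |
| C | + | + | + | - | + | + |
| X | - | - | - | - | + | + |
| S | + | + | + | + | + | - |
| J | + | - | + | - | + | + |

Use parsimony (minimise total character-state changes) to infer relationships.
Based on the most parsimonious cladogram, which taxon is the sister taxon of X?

B

Character polarity is set by the outgroup: the derived state is whichever differs from the outgroup's state, so for I, II, III the derived state is '-', and for the remaining characters it is '+'.
I (derived state '-') is unique to X (autapomorphy; uninformative for grouping).
II: derived state '-' in B, J, and X only — synapomorphy for {B, J, X}.
III (derived state '-') is shared by B and X — a synapomorphy uniting that clade.
IV (derived state '+') is unique to S (autapomorphy; uninformative for grouping).
All ingroup taxa share the derived state '+' for V; it defines the ingroup but does not resolve relationships within it.
VI: derived state '+' in B, C, J, and X only — synapomorphy for {B, C, J, X}.
Most parsimonious ingroup topology: ((((B,X),J),C),S).
X and B form a cherry on this tree, so they are sister taxa.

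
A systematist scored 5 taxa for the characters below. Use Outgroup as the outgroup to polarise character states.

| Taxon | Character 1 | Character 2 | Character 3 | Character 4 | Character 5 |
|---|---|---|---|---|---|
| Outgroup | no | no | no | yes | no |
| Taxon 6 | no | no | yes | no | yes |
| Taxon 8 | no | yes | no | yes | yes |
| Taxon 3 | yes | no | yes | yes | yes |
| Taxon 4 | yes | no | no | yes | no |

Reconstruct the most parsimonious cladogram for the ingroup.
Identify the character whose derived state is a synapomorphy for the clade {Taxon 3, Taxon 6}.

Character polarity is set by the outgroup: the derived state is whichever differs from the outgroup's state, so for Character 4 the derived state is 'no', and for the remaining characters it is 'yes'.
Character 1 (state 'yes') occurs in Taxon 3 and Taxon 4 but conflicts with the nesting implied by the other characters — most parsimoniously interpreted as homoplasy.
Character 2: derived state 'yes' in Taxon 8 only — an autapomorphy, so it tells us nothing about relationships among taxa.
Only Taxon 3 and Taxon 6 show the derived state 'yes' for Character 3, supporting them as a clade.
Character 4 (derived state 'no') is unique to Taxon 6 (autapomorphy; uninformative for grouping).
Character 5: derived state 'yes' in Taxon 3, Taxon 6, and Taxon 8 only — synapomorphy for {Taxon 3, Taxon 6, Taxon 8}.
Most parsimonious ingroup topology: (((Taxon 6,Taxon 3),Taxon 8),Taxon 4).
The clade {Taxon 3, Taxon 6} is supported by Character 3: its derived state 'yes' occurs in exactly those taxa and in no other taxon (including the outgroup).

Character 3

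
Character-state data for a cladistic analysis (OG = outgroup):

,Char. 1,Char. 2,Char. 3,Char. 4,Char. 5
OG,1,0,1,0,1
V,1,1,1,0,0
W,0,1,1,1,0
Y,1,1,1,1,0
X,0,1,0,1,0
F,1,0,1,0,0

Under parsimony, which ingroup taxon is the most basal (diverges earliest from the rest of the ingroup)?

F

Character polarity is set by the outgroup: the derived state is whichever differs from the outgroup's state, so for Char. 1, Char. 3, Char. 5 the derived state is '0', and for the remaining characters it is '1'.
Char. 1: derived state '0' in W and X only — synapomorphy for {W, X}.
Char. 2: derived state '1' in V, W, X, and Y only — synapomorphy for {V, W, X, Y}.
Char. 3 (derived state '0') is unique to X (autapomorphy; uninformative for grouping).
Char. 4: derived state '1' in W, X, and Y only — synapomorphy for {W, X, Y}.
Char. 5 (derived state '0') is shared by all ingroup taxa — unites the whole ingroup.
Most parsimonious ingroup topology: ((V,((W,X),Y)),F).
F is sister to the clade containing all other ingroup taxa, so it is the earliest-diverging (most basal) ingroup lineage.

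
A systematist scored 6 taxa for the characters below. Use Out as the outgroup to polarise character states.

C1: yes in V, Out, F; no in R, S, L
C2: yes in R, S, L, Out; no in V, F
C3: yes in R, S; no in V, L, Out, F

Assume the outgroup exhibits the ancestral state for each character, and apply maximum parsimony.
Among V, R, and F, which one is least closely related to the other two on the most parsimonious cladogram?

R

Character polarity is set by the outgroup: the derived state is whichever differs from the outgroup's state, so for C1, C2 the derived state is 'no', and for the remaining characters it is 'yes'.
C1: derived state 'no' in L, R, and S only — synapomorphy for {L, R, S}.
Only F and V show the derived state 'no' for C2, supporting them as a clade.
C3 (derived state 'yes') is shared by R and S — a synapomorphy uniting that clade.
Most parsimonious ingroup topology: (((R,S),L),(V,F)).
V and F share a more recent common ancestor with each other than either does with R, so R is the least closely related of the three.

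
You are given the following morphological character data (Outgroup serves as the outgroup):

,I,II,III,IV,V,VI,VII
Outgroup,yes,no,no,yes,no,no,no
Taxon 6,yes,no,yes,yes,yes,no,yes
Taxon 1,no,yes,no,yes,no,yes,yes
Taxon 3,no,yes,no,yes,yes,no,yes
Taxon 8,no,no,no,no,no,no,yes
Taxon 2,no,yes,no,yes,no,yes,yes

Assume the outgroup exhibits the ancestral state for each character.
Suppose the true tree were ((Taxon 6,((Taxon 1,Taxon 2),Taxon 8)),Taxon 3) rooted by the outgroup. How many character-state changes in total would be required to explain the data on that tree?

Map each character onto ((Taxon 6,((Taxon 1,Taxon 2),Taxon 8)),Taxon 3) (rooted by Outgroup) and count the minimum state changes it requires (Fitch parsimony):
I: 2; II: 2; III: 1; IV: 1; V: 2; VI: 1; VII: 1.
Total tree length = 10.

10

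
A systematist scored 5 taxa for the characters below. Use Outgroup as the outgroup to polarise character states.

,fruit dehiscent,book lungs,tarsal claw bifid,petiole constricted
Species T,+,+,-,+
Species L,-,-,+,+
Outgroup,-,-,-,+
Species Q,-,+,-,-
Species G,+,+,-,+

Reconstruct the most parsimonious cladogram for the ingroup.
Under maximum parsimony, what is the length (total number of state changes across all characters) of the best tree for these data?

Character polarity is set by the outgroup: the derived state is whichever differs from the outgroup's state, so for petiole constricted the derived state is '-', and for the remaining characters it is '+'.
Only Species G and Species T show the derived state '+' for fruit dehiscent, supporting them as a clade.
Only Species G, Species Q, and Species T show the derived state '+' for book lungs, supporting them as a clade.
tarsal claw bifid: derived state '+' in Species L only — an autapomorphy, so it tells us nothing about relationships among taxa.
petiole constricted (derived state '-') is unique to Species Q (autapomorphy; uninformative for grouping).
Most parsimonious ingroup topology: (((Species G,Species T),Species Q),Species L).
Changes per character on this tree: fruit dehiscent: 1; book lungs: 1; tarsal claw bifid: 1; petiole constricted: 1.
Total = 4.

4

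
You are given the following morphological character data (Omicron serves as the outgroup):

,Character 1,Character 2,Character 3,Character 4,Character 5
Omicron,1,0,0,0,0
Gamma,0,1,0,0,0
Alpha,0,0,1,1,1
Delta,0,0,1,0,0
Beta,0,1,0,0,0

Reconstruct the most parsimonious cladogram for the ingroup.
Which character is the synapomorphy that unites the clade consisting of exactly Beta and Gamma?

Character 2

Character polarity is set by the outgroup: the derived state is whichever differs from the outgroup's state, so for Character 1 the derived state is '0', and for the remaining characters it is '1'.
Character 1 (derived state '0') is shared by all ingroup taxa — unites the whole ingroup.
Character 2 (derived state '1') is shared by Beta and Gamma — a synapomorphy uniting that clade.
Only Alpha and Delta show the derived state '1' for Character 3, supporting them as a clade.
Character 4 (derived state '1') is unique to Alpha (autapomorphy; uninformative for grouping).
Character 5: derived state '1' in Alpha only — an autapomorphy, so it tells us nothing about relationships among taxa.
Most parsimonious ingroup topology: ((Gamma,Beta),(Alpha,Delta)).
The clade {Beta, Gamma} is supported by Character 2: its derived state '1' occurs in exactly those taxa and in no other taxon (including the outgroup).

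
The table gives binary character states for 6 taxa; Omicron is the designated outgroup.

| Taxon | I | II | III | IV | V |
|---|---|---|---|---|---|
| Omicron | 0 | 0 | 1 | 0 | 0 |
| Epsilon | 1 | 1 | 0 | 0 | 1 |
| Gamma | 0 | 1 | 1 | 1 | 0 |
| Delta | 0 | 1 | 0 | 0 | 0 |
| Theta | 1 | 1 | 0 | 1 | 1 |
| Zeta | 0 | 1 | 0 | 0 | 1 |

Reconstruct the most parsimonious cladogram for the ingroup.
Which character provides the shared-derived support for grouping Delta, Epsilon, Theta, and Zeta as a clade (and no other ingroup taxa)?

III

Character polarity is set by the outgroup: the derived state is whichever differs from the outgroup's state, so for III the derived state is '0', and for the remaining characters it is '1'.
Only Epsilon and Theta show the derived state '1' for I, supporting them as a clade.
All ingroup taxa share the derived state '1' for II; it defines the ingroup but does not resolve relationships within it.
III (derived state '0') is shared by Delta, Epsilon, Theta, and Zeta — a synapomorphy uniting that clade.
IV groups Gamma and Theta, which is incompatible with the clades supported by the remaining characters; treating it as convergent (homoplasy) costs fewer steps than any alternative tree.
V (derived state '1') is shared by Epsilon, Theta, and Zeta — a synapomorphy uniting that clade.
Most parsimonious ingroup topology: ((((Epsilon,Theta),Zeta),Delta),Gamma).
The clade {Delta, Epsilon, Theta, Zeta} is supported by III: its derived state '0' occurs in exactly those taxa and in no other taxon (including the outgroup).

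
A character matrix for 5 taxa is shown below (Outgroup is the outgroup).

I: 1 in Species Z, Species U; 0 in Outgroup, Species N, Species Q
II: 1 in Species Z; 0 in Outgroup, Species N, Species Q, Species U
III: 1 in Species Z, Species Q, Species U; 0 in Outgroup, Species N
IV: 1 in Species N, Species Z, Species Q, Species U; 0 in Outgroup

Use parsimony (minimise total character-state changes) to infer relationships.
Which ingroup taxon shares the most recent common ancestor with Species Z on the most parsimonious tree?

Species U

The outgroup has state '0' for every character, so '1' is the derived state throughout.
I: derived state '1' in Species U and Species Z only — synapomorphy for {Species U, Species Z}.
II: derived state '1' in Species Z only — an autapomorphy, so it tells us nothing about relationships among taxa.
III: derived state '1' in Species Q, Species U, and Species Z only — synapomorphy for {Species Q, Species U, Species Z}.
IV (derived state '1') is shared by all ingroup taxa — unites the whole ingroup.
Most parsimonious ingroup topology: (Species N,((Species Z,Species U),Species Q)).
Species Z and Species U form a cherry on this tree, so they are sister taxa.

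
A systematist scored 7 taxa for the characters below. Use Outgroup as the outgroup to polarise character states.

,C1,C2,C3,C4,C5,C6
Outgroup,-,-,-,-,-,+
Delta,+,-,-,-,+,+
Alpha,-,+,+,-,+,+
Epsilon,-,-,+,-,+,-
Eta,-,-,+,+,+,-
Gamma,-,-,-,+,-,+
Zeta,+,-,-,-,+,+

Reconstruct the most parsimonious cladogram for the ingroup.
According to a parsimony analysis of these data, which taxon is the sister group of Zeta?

Delta

Character polarity is set by the outgroup: the derived state is whichever differs from the outgroup's state, so for C6 the derived state is '-', and for the remaining characters it is '+'.
Only Delta and Zeta show the derived state '+' for C1, supporting them as a clade.
C2 (derived state '+') is unique to Alpha (autapomorphy; uninformative for grouping).
Only Alpha, Epsilon, and Eta show the derived state '+' for C3, supporting them as a clade.
C4 groups Eta and Gamma, which is incompatible with the clades supported by the remaining characters; treating it as convergent (homoplasy) costs fewer steps than any alternative tree.
C5: derived state '+' in Alpha, Delta, Epsilon, Eta, and Zeta only — synapomorphy for {Alpha, Delta, Epsilon, Eta, Zeta}.
C6 (derived state '-') is shared by Epsilon and Eta — a synapomorphy uniting that clade.
Most parsimonious ingroup topology: (((Delta,Zeta),(Alpha,(Epsilon,Eta))),Gamma).
Zeta and Delta form a cherry on this tree, so they are sister taxa.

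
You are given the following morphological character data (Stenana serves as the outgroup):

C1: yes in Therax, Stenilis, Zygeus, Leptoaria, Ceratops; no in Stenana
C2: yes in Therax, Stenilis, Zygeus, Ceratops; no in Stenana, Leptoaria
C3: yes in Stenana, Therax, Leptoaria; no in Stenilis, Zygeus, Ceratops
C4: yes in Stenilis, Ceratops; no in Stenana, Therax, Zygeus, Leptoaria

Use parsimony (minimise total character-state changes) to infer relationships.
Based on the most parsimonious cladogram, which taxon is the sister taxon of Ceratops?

Stenilis

Character polarity is set by the outgroup: the derived state is whichever differs from the outgroup's state, so for C3 the derived state is 'no', and for the remaining characters it is 'yes'.
All ingroup taxa share the derived state 'yes' for C1; it defines the ingroup but does not resolve relationships within it.
C2: derived state 'yes' in Ceratops, Stenilis, Therax, and Zygeus only — synapomorphy for {Ceratops, Stenilis, Therax, Zygeus}.
Only Ceratops, Stenilis, and Zygeus show the derived state 'no' for C3, supporting them as a clade.
Only Ceratops and Stenilis show the derived state 'yes' for C4, supporting them as a clade.
Most parsimonious ingroup topology: ((Therax,((Stenilis,Ceratops),Zygeus)),Leptoaria).
Ceratops and Stenilis form a cherry on this tree, so they are sister taxa.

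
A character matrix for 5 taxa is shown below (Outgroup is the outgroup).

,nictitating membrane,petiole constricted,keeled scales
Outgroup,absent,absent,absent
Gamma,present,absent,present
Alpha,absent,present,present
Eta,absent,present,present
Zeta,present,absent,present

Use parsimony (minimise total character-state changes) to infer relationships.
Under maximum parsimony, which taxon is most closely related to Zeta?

Gamma

The outgroup has state 'absent' for every character, so 'present' is the derived state throughout.
nictitating membrane: derived state 'present' in Gamma and Zeta only — synapomorphy for {Gamma, Zeta}.
petiole constricted: derived state 'present' in Alpha and Eta only — synapomorphy for {Alpha, Eta}.
keeled scales (derived state 'present') is shared by all ingroup taxa — unites the whole ingroup.
Most parsimonious ingroup topology: ((Gamma,Zeta),(Alpha,Eta)).
Zeta and Gamma form a cherry on this tree, so they are sister taxa.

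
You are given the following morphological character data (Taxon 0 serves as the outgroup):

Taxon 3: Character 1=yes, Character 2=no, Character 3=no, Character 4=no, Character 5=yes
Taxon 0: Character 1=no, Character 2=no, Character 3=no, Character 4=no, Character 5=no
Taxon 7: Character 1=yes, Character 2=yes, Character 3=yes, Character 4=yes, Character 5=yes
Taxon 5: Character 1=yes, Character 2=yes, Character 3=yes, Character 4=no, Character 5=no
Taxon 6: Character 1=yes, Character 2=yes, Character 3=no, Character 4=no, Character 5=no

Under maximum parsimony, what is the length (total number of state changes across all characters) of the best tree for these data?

6

The outgroup has state 'no' for every character, so 'yes' is the derived state throughout.
All ingroup taxa share the derived state 'yes' for Character 1; it defines the ingroup but does not resolve relationships within it.
Character 2: derived state 'yes' in Taxon 5, Taxon 6, and Taxon 7 only — synapomorphy for {Taxon 5, Taxon 6, Taxon 7}.
Character 3 (derived state 'yes') is shared by Taxon 5 and Taxon 7 — a synapomorphy uniting that clade.
Character 4: derived state 'yes' in Taxon 7 only — an autapomorphy, so it tells us nothing about relationships among taxa.
Character 5 groups Taxon 3 and Taxon 7, which is incompatible with the clades supported by the remaining characters; treating it as convergent (homoplasy) costs fewer steps than any alternative tree.
Most parsimonious ingroup topology: (((Taxon 7,Taxon 5),Taxon 6),Taxon 3).
Changes per character on this tree: Character 1: 1; Character 2: 1; Character 3: 1; Character 4: 1; Character 5: 2.
Total = 6.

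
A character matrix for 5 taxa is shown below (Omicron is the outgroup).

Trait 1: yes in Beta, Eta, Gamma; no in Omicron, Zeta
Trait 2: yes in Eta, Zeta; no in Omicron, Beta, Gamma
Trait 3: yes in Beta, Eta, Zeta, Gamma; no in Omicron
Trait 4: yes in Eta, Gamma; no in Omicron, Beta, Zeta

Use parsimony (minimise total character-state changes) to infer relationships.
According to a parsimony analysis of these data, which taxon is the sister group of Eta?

Gamma

The outgroup has state 'no' for every character, so 'yes' is the derived state throughout.
Trait 1: derived state 'yes' in Beta, Eta, and Gamma only — synapomorphy for {Beta, Eta, Gamma}.
Trait 2 (state 'yes') occurs in Eta and Zeta but conflicts with the nesting implied by the other characters — most parsimoniously interpreted as homoplasy.
Trait 3 (derived state 'yes') is shared by all ingroup taxa — unites the whole ingroup.
Trait 4: derived state 'yes' in Eta and Gamma only — synapomorphy for {Eta, Gamma}.
Most parsimonious ingroup topology: ((Beta,(Eta,Gamma)),Zeta).
Eta and Gamma form a cherry on this tree, so they are sister taxa.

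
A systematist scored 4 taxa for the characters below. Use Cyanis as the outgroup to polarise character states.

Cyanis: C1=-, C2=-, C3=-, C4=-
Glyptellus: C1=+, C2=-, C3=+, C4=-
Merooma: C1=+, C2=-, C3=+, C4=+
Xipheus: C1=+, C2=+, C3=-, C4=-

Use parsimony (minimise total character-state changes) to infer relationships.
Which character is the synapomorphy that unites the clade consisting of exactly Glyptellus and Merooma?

The outgroup has state '-' for every character, so '+' is the derived state throughout.
All ingroup taxa share the derived state '+' for C1; it defines the ingroup but does not resolve relationships within it.
C2 (derived state '+') is unique to Xipheus (autapomorphy; uninformative for grouping).
C3: derived state '+' in Glyptellus and Merooma only — synapomorphy for {Glyptellus, Merooma}.
C4 (derived state '+') is unique to Merooma (autapomorphy; uninformative for grouping).
Most parsimonious ingroup topology: ((Glyptellus,Merooma),Xipheus).
The clade {Glyptellus, Merooma} is supported by C3: its derived state '+' occurs in exactly those taxa and in no other taxon (including the outgroup).

C3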